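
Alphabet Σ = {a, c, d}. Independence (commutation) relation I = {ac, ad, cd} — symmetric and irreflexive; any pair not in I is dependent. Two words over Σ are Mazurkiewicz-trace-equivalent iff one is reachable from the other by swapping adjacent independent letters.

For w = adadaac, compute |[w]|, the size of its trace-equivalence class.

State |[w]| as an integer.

0(a) covers ∅
1(d) covers ∅
2(a) covers 0:a
3(d) covers 1:d
4(a) covers 2:a
5(a) covers 4:a
6(c) covers ∅
floor of heap: 0:a, 1:d, 6:c
completions by unplaced set U, small U first (add the entries for U minus each lowest piece of U):
  |U|=1: {3}:1  {5}:1  {6}:1
  |U|=2: {1,3}:1  {3,5}:2  {3,6}:2  {4,5}:1  {5,6}:2
  |U|=3: {1,3,5}:3  {1,3,6}:3  {2,4,5}:1  {3,4,5}:3  {3,5,6}:6  {4,5,6}:3
  |U|=4: {0,2,4,5}:1  {1,3,4,5}:6  {1,3,5,6}:12  {2,3,4,5}:4  {2,4,5,6}:4  {3,4,5,6}:12
  |U|=5: {0,2,3,4,5}:5  {0,2,4,5,6}:5  {1,2,3,4,5}:10  {1,3,4,5,6}:30  {2,3,4,5,6}:20
  start at 0(a): 60
  start at 1(d): 30
  start at 6(c): 15
sum over floor = 105

105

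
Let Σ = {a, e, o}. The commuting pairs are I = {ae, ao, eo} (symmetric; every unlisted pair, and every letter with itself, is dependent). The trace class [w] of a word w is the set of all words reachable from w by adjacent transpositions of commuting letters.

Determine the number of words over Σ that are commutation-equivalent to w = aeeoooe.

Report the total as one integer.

drop 0:a onto floor
drop 1:e onto floor
drop 2:e onto {1:e}
drop 3:o onto floor
drop 4:o onto {3:o}
drop 5:o onto {4:o}
drop 6:e onto {2:e}
ground layer = {0:a, 1:e, 3:o}
drop-orders for the pieces not yet dropped (sum over which currently-grounded one goes next):
  1 to go: {0} 1  {5} 1  {6} 1
  2 to go: {0,5} 2  {0,6} 2  {2,6} 1  {4,5} 1  {5,6} 2
  3 to go: {0,2,6} 3  {0,4,5} 3  {0,5,6} 6  {1,2,6} 1  {2,5,6} 3  {3,4,5} 1  {4,5,6} 3
  4 to go: {0,1,2,6} 4  {0,2,5,6} 12  {0,3,4,5} 4  {0,4,5,6} 12  {1,2,5,6} 4  {2,4,5,6} 6  {3,4,5,6} 4
  5 to go: {0,1,2,5,6} 20  {0,2,4,5,6} 30  {0,3,4,5,6} 20  {1,2,4,5,6} 10  {2,3,4,5,6} 10
  if 0:a drops first: 20 orders
  if 1:e drops first: 60 orders
  if 3:o drops first: 60 orders
heap linearizations: 140

140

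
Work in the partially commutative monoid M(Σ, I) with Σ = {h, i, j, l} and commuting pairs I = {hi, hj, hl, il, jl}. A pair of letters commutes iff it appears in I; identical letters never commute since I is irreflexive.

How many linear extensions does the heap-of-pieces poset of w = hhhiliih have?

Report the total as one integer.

280

#0=h has no predecessor
#1=h depends on [0:h]
#2=h depends on [1:h]
#3=i has no predecessor
#4=l has no predecessor
#5=i depends on [3:i]
#6=i depends on [5:i]
#7=h depends on [2:h]
sources: [0:h, 3:i, 4:l]
N(rest) = Σ N(rest − s) over sources s of rest; N(one piece) = 1:
  size 1 → [4]=1  [6]=1  [7]=1
  size 2 → [2,7]=1  [4,6]=2  [4,7]=2  [5,6]=1  [6,7]=2
  size 3 → [1,2,7]=1  [2,4,7]=3  [2,6,7]=3  [3,5,6]=1  [4,5,6]=3  [4,6,7]=6  [5,6,7]=3
  size 4 → [0,1,2,7]=1  [1,2,4,7]=4  [1,2,6,7]=4  [2,4,6,7]=12  [2,5,6,7]=6  [3,4,5,6]=4  [3,5,6,7]=4  [4,5,6,7]=12
  size 5 → [0,1,2,4,7]=5  [0,1,2,6,7]=5  [1,2,4,6,7]=20  [1,2,5,6,7]=10  [2,3,5,6,7]=10  [2,4,5,6,7]=30  [3,4,5,6,7]=20
  size 6 → [0,1,2,4,6,7]=30  [0,1,2,5,6,7]=15  [1,2,3,5,6,7]=20  [1,2,4,5,6,7]=60  [2,3,4,5,6,7]=60
  first=0(h) contributes 140
  first=3(i) contributes 105
  first=4(l) contributes 35
|[w]| = 280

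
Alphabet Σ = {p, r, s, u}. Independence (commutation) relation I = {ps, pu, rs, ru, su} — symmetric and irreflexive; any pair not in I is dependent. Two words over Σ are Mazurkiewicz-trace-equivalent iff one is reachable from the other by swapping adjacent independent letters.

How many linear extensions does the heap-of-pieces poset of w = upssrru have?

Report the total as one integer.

210

piece 0:u — minimal
piece 1:p — minimal
piece 2:s — minimal
piece 3:s rests on {2:s}
piece 4:r rests on {1:p}
piece 5:r rests on {4:r}
piece 6:u rests on {0:u}
minimal pieces: {0:u, 1:p, 2:s}
ways to finish when only these pieces remain (= sum over removing one remaining piece with nothing left below it):
  1 left: {3}→1  {5}→1  {6}→1
  2 left: {0,6}→1  {2,3}→1  {3,5}→2  {3,6}→2  {4,5}→1  {5,6}→2
  3 left: {0,3,6}→3  {0,5,6}→3  {1,4,5}→1  {2,3,5}→3  {2,3,6}→3  {3,4,5}→3  {3,5,6}→6  {4,5,6}→3
  4 left: {0,2,3,6}→6  {0,3,5,6}→12  {0,4,5,6}→6  {1,3,4,5}→4  {1,4,5,6}→4  {2,3,4,5}→6  {2,3,5,6}→12  {3,4,5,6}→12
  5 left: {0,1,4,5,6}→10  {0,2,3,5,6}→30  {0,3,4,5,6}→30  {1,2,3,4,5}→10  {1,3,4,5,6}→20  {2,3,4,5,6}→30
  placing 0:u first → 60 extensions
  placing 1:p first → 90 extensions
  placing 2:s first → 60 extensions
total linear extensions = 210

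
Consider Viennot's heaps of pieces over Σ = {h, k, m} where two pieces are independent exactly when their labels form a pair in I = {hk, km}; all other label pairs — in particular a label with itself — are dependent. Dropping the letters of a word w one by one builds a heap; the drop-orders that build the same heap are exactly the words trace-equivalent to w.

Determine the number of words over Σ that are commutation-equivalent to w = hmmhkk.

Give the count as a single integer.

15

#0=h has no predecessor
#1=m depends on [0:h]
#2=m depends on [1:m]
#3=h depends on [2:m]
#4=k has no predecessor
#5=k depends on [4:k]
sources: [0:h, 4:k]
N(rest) = Σ N(rest − s) over sources s of rest; N(one piece) = 1:
  size 1 → [3]=1  [5]=1
  size 2 → [2,3]=1  [3,5]=2  [4,5]=1
  size 3 → [1,2,3]=1  [2,3,5]=3  [3,4,5]=3
  size 4 → [0,1,2,3]=1  [1,2,3,5]=4  [2,3,4,5]=6
  first=0(h) contributes 10
  first=4(k) contributes 5
|[w]| = 15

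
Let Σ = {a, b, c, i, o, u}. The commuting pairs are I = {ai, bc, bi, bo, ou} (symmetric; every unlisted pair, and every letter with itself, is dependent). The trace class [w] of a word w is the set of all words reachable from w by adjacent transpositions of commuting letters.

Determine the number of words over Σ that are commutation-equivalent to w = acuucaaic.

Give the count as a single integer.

piece 0:a — minimal
piece 1:c rests on {0:a}
piece 2:u rests on {1:c}
piece 3:u rests on {2:u}
piece 4:c rests on {3:u}
piece 5:a rests on {4:c}
piece 6:a rests on {5:a}
piece 7:i rests on {4:c}
piece 8:c rests on {6:a, 7:i}
minimal pieces: {0:a}
ways to finish when only these pieces remain (= sum over removing one remaining piece with nothing left below it):
  1 left: {8}→1
  2 left: {6,8}→1  {7,8}→1
  3 left: {5,6,8}→1  {6,7,8}→2
  4 left: {5,6,7,8}→3
  5 left: {4,5,6,7,8}→3
  6 left: {3,4,5,6,7,8}→3
  7 left: {2,3,4,5,6,7,8}→3
  placing 0:a first → 3 extensions

3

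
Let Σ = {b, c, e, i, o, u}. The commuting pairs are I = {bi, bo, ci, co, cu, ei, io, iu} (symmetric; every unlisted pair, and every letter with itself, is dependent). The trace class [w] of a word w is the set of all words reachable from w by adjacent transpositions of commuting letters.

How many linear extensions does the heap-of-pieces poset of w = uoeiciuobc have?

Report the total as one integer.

#0=u has no predecessor
#1=o depends on [0:u]
#2=e depends on [1:o]
#3=i has no predecessor
#4=c depends on [2:e]
#5=i depends on [3:i]
#6=u depends on [2:e]
#7=o depends on [6:u]
#8=b depends on [4:c, 6:u]
#9=c depends on [8:b]
sources: [0:u, 3:i]
N(rest) = Σ N(rest − s) over sources s of rest; N(one piece) = 1:
  size 1 → [5]=1  [7]=1  [9]=1
  size 2 → [3,5]=1  [5,7]=2  [5,9]=2  [7,9]=2  [8,9]=1
  size 3 → [3,5,7]=3  [3,5,9]=3  [4,8,9]=1  [5,7,9]=6  [5,8,9]=3  [7,8,9]=3
  size 4 → [3,5,7,9]=12  [3,5,8,9]=6  [4,5,8,9]=4  [4,7,8,9]=4  [5,7,8,9]=12  [6,7,8,9]=3
  size 5 → [3,4,5,8,9]=10  [3,5,7,8,9]=30  [4,5,7,8,9]=20  [4,6,7,8,9]=7  [5,6,7,8,9]=15
  size 6 → [2,4,6,7,8,9]=7  [3,4,5,7,8,9]=60  [3,5,6,7,8,9]=45  [4,5,6,7,8,9]=42
  size 7 → [1,2,4,6,7,8,9]=7  [2,4,5,6,7,8,9]=49  [3,4,5,6,7,8,9]=147
  size 8 → [0,1,2,4,6,7,8,9]=7  [1,2,4,5,6,7,8,9]=56  [2,3,4,5,6,7,8,9]=196
  first=0(u) contributes 252
  first=3(i) contributes 63
|[w]| = 315

315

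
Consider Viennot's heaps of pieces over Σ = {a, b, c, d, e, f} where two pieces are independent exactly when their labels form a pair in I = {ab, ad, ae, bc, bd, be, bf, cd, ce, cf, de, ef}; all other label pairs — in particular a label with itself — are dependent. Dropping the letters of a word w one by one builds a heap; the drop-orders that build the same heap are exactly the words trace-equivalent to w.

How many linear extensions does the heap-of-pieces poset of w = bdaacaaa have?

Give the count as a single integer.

drop 0:b onto floor
drop 1:d onto floor
drop 2:a onto floor
drop 3:a onto {2:a}
drop 4:c onto {3:a}
drop 5:a onto {4:c}
drop 6:a onto {5:a}
drop 7:a onto {6:a}
ground layer = {0:b, 1:d, 2:a}
drop-orders for the pieces not yet dropped (sum over which currently-grounded one goes next):
  1 to go: {0} 1  {1} 1  {7} 1
  2 to go: {0,1} 2  {0,7} 2  {1,7} 2  {6,7} 1
  3 to go: {0,1,7} 6  {0,6,7} 3  {1,6,7} 3  {5,6,7} 1
  4 to go: {0,1,6,7} 12  {0,5,6,7} 4  {1,5,6,7} 4  {4,5,6,7} 1
  5 to go: {0,1,5,6,7} 20  {0,4,5,6,7} 5  {1,4,5,6,7} 5  {3,4,5,6,7} 1
  6 to go: {0,1,4,5,6,7} 30  {0,3,4,5,6,7} 6  {1,3,4,5,6,7} 6  {2,3,4,5,6,7} 1
  if 0:b drops first: 7 orders
  if 1:d drops first: 7 orders
  if 2:a drops first: 42 orders
heap linearizations: 56

56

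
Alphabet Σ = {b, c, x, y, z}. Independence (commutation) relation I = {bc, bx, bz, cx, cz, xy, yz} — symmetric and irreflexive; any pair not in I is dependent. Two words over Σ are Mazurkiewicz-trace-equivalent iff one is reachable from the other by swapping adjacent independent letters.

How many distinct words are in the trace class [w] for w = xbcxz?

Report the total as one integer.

#0=x has no predecessor
#1=b has no predecessor
#2=c has no predecessor
#3=x depends on [0:x]
#4=z depends on [3:x]
sources: [0:x, 1:b, 2:c]
N(rest) = Σ N(rest − s) over sources s of rest; N(one piece) = 1:
  size 1 → [1]=1  [2]=1  [4]=1
  size 2 → [1,2]=2  [1,4]=2  [2,4]=2  [3,4]=1
  size 3 → [0,3,4]=1  [1,2,4]=6  [1,3,4]=3  [2,3,4]=3
  first=0(x) contributes 12
  first=1(b) contributes 4
  first=2(c) contributes 4
|[w]| = 20

20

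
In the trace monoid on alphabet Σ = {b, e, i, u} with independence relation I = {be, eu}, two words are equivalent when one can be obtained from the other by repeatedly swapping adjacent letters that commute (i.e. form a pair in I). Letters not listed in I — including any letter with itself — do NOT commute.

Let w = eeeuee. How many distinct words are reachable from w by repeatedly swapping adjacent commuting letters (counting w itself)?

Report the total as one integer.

0(e) covers ∅
1(e) covers 0:e
2(e) covers 1:e
3(u) covers ∅
4(e) covers 2:e
5(e) covers 4:e
floor of heap: 0:e, 3:u
completions by unplaced set U, small U first (add the entries for U minus each lowest piece of U):
  |U|=1: {3}:1  {5}:1
  |U|=2: {3,5}:2  {4,5}:1
  |U|=3: {2,4,5}:1  {3,4,5}:3
  |U|=4: {1,2,4,5}:1  {2,3,4,5}:4
  start at 0(e): 5
  start at 3(u): 1
sum over floor = 6

6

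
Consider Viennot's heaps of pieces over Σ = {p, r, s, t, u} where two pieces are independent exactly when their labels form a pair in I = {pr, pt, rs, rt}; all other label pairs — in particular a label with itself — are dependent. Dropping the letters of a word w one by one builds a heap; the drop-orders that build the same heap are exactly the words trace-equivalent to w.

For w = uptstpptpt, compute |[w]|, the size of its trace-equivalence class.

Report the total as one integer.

drop 0:u onto floor
drop 1:p onto {0:u}
drop 2:t onto {0:u}
drop 3:s onto {1:p, 2:t}
drop 4:t onto {3:s}
drop 5:p onto {3:s}
drop 6:p onto {5:p}
drop 7:t onto {4:t}
drop 8:p onto {6:p}
drop 9:t onto {7:t}
ground layer = {0:u}
drop-orders for the pieces not yet dropped (sum over which currently-grounded one goes next):
  1 to go: {8} 1  {9} 1
  2 to go: {6,8} 1  {7,9} 1  {8,9} 2
  3 to go: {4,7,9} 1  {5,6,8} 1  {6,8,9} 3  {7,8,9} 3
  4 to go: {4,7,8,9} 4  {5,6,8,9} 4  {6,7,8,9} 6
  5 to go: {4,6,7,8,9} 10  {5,6,7,8,9} 10
  6 to go: {4,5,6,7,8,9} 20
  7 to go: {3,4,5,6,7,8,9} 20
  8 to go: {1,3,4,5,6,7,8,9} 20  {2,3,4,5,6,7,8,9} 20
  if 0:u drops first: 40 orders

40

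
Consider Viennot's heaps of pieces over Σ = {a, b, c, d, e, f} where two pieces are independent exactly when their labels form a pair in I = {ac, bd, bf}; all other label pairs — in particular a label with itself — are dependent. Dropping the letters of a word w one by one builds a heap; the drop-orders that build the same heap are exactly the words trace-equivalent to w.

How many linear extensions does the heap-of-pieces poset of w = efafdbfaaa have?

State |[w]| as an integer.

4

0(e) covers ∅
1(f) covers 0:e
2(a) covers 1:f
3(f) covers 2:a
4(d) covers 3:f
5(b) covers 2:a
6(f) covers 4:d
7(a) covers 5:b, 6:f
8(a) covers 7:a
9(a) covers 8:a
floor of heap: 0:e
completions by unplaced set U, small U first (add the entries for U minus each lowest piece of U):
  |U|=1: {9}:1
  |U|=2: {8,9}:1
  |U|=3: {7,8,9}:1
  |U|=4: {5,7,8,9}:1  {6,7,8,9}:1
  |U|=5: {4,6,7,8,9}:1  {5,6,7,8,9}:2
  |U|=6: {3,4,6,7,8,9}:1  {4,5,6,7,8,9}:3
  |U|=7: {3,4,5,6,7,8,9}:4
  |U|=8: {2,3,4,5,6,7,8,9}:4
  start at 0(e): 4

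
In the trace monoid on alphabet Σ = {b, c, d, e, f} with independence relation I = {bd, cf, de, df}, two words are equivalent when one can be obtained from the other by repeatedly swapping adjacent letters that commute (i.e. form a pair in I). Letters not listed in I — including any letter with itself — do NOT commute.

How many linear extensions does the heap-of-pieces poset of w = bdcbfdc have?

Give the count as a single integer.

10

drop 0:b onto floor
drop 1:d onto floor
drop 2:c onto {0:b, 1:d}
drop 3:b onto {2:c}
drop 4:f onto {3:b}
drop 5:d onto {2:c}
drop 6:c onto {3:b, 5:d}
ground layer = {0:b, 1:d}
drop-orders for the pieces not yet dropped (sum over which currently-grounded one goes next):
  1 to go: {4} 1  {6} 1
  2 to go: {4,6} 2  {5,6} 1
  3 to go: {3,4,6} 2  {4,5,6} 3
  4 to go: {3,4,5,6} 5
  5 to go: {2,3,4,5,6} 5
  if 0:b drops first: 5 orders
  if 1:d drops first: 5 orders
heap linearizations: 10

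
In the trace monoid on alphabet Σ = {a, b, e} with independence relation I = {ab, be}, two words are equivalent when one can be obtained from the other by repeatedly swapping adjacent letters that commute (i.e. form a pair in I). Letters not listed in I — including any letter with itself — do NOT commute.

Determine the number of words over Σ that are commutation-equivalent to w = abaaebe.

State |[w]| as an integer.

drop 0:a onto floor
drop 1:b onto floor
drop 2:a onto {0:a}
drop 3:a onto {2:a}
drop 4:e onto {3:a}
drop 5:b onto {1:b}
drop 6:e onto {4:e}
ground layer = {0:a, 1:b}
drop-orders for the pieces not yet dropped (sum over which currently-grounded one goes next):
  1 to go: {5} 1  {6} 1
  2 to go: {1,5} 1  {4,6} 1  {5,6} 2
  3 to go: {1,5,6} 3  {3,4,6} 1  {4,5,6} 3
  4 to go: {1,4,5,6} 6  {2,3,4,6} 1  {3,4,5,6} 4
  5 to go: {0,2,3,4,6} 1  {1,3,4,5,6} 10  {2,3,4,5,6} 5
  if 0:a drops first: 15 orders
  if 1:b drops first: 6 orders
heap linearizations: 21

21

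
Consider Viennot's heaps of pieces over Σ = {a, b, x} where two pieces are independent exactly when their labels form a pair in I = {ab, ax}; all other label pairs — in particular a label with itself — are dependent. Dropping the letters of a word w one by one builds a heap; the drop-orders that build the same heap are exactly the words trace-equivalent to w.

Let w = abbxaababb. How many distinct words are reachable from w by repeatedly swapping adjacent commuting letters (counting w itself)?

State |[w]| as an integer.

210

piece 0:a — minimal
piece 1:b — minimal
piece 2:b rests on {1:b}
piece 3:x rests on {2:b}
piece 4:a rests on {0:a}
piece 5:a rests on {4:a}
piece 6:b rests on {3:x}
piece 7:a rests on {5:a}
piece 8:b rests on {6:b}
piece 9:b rests on {8:b}
minimal pieces: {0:a, 1:b}
ways to finish when only these pieces remain (= sum over removing one remaining piece with nothing left below it):
  1 left: {7}→1  {9}→1
  2 left: {5,7}→1  {7,9}→2  {8,9}→1
  3 left: {4,5,7}→1  {5,7,9}→3  {6,8,9}→1  {7,8,9}→3
  4 left: {0,4,5,7}→1  {3,6,8,9}→1  {4,5,7,9}→4  {5,7,8,9}→6  {6,7,8,9}→4
  5 left: {0,4,5,7,9}→5  {2,3,6,8,9}→1  {3,6,7,8,9}→5  {4,5,7,8,9}→10  {5,6,7,8,9}→10
  6 left: {0,4,5,7,8,9}→15  {1,2,3,6,8,9}→1  {2,3,6,7,8,9}→6  {3,5,6,7,8,9}→15  {4,5,6,7,8,9}→20
  7 left: {0,4,5,6,7,8,9}→35  {1,2,3,6,7,8,9}→7  {2,3,5,6,7,8,9}→21  {3,4,5,6,7,8,9}→35
  8 left: {0,3,4,5,6,7,8,9}→70  {1,2,3,5,6,7,8,9}→28  {2,3,4,5,6,7,8,9}→56
  placing 0:a first → 84 extensions
  placing 1:b first → 126 extensions
total linear extensions = 210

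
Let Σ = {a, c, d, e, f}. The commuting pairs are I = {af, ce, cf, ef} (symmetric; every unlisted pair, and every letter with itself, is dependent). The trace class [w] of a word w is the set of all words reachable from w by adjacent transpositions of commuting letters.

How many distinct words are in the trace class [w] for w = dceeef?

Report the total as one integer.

drop 0:d onto floor
drop 1:c onto {0:d}
drop 2:e onto {0:d}
drop 3:e onto {2:e}
drop 4:e onto {3:e}
drop 5:f onto {0:d}
ground layer = {0:d}
drop-orders for the pieces not yet dropped (sum over which currently-grounded one goes next):
  1 to go: {1} 1  {4} 1  {5} 1
  2 to go: {1,4} 2  {1,5} 2  {3,4} 1  {4,5} 2
  3 to go: {1,3,4} 3  {1,4,5} 6  {2,3,4} 1  {3,4,5} 3
  4 to go: {1,2,3,4} 4  {1,3,4,5} 12  {2,3,4,5} 4
  if 0:d drops first: 20 orders

20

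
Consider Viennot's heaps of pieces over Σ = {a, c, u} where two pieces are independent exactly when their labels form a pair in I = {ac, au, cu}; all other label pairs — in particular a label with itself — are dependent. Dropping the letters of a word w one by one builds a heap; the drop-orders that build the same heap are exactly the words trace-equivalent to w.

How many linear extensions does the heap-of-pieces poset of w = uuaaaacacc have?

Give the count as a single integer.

drop 0:u onto floor
drop 1:u onto {0:u}
drop 2:a onto floor
drop 3:a onto {2:a}
drop 4:a onto {3:a}
drop 5:a onto {4:a}
drop 6:c onto floor
drop 7:a onto {5:a}
drop 8:c onto {6:c}
drop 9:c onto {8:c}
ground layer = {0:u, 2:a, 6:c}
drop-orders for the pieces not yet dropped (sum over which currently-grounded one goes next):
  1 to go: {1} 1  {7} 1  {9} 1
  2 to go: {0,1} 1  {1,7} 2  {1,9} 2  {5,7} 1  {7,9} 2  {8,9} 1
  3 to go: {0,1,7} 3  {0,1,9} 3  {1,5,7} 3  {1,7,9} 6  {1,8,9} 3  {4,5,7} 1  {5,7,9} 3  {6,8,9} 1  {7,8,9} 3
  4 to go: {0,1,5,7} 6  {0,1,7,9} 12  {0,1,8,9} 6  {1,4,5,7} 4  {1,5,7,9} 12  {1,6,8,9} 4  {1,7,8,9} 12  {3,4,5,7} 1  {4,5,7,9} 4  {5,7,8,9} 6  {6,7,8,9} 4
  5 to go: {0,1,4,5,7} 10  {0,1,5,7,9} 30  {0,1,6,8,9} 10  {0,1,7,8,9} 30  {1,3,4,5,7} 5  {1,4,5,7,9} 20  {1,5,7,8,9} 30  {1,6,7,8,9} 20  {2,3,4,5,7} 1  {3,4,5,7,9} 5  {4,5,7,8,9} 10  {5,6,7,8,9} 10
  6 to go: {0,1,3,4,5,7} 15  {0,1,4,5,7,9} 60  {0,1,5,7,8,9} 90  {0,1,6,7,8,9} 60  {1,2,3,4,5,7} 6  {1,3,4,5,7,9} 30  {1,4,5,7,8,9} 60  {1,5,6,7,8,9} 60  {2,3,4,5,7,9} 6  {3,4,5,7,8,9} 15  {4,5,6,7,8,9} 20
  7 to go: {0,1,2,3,4,5,7} 21  {0,1,3,4,5,7,9} 105  {0,1,4,5,7,8,9} 210  {0,1,5,6,7,8,9} 210  {1,2,3,4,5,7,9} 42  {1,3,4,5,7,8,9} 105  {1,4,5,6,7,8,9} 140  {2,3,4,5,7,8,9} 21  {3,4,5,6,7,8,9} 35
  8 to go: {0,1,2,3,4,5,7,9} 168  {0,1,3,4,5,7,8,9} 420  {0,1,4,5,6,7,8,9} 560  {1,2,3,4,5,7,8,9} 168  {1,3,4,5,6,7,8,9} 280  {2,3,4,5,6,7,8,9} 56
  if 0:u drops first: 504 orders
  if 2:a drops first: 1260 orders
  if 6:c drops first: 756 orders
heap linearizations: 2520

2520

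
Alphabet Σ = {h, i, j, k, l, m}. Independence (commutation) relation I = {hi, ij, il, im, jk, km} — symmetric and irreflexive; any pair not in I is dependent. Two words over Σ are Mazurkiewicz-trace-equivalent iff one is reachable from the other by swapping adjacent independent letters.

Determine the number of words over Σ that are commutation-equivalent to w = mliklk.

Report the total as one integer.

3

0(m) covers ∅
1(l) covers 0:m
2(i) covers ∅
3(k) covers 1:l, 2:i
4(l) covers 3:k
5(k) covers 4:l
floor of heap: 0:m, 2:i
completions by unplaced set U, small U first (add the entries for U minus each lowest piece of U):
  |U|=1: {5}:1
  |U|=2: {4,5}:1
  |U|=3: {3,4,5}:1
  |U|=4: {1,3,4,5}:1  {2,3,4,5}:1
  start at 0(m): 2
  start at 2(i): 1
sum over floor = 3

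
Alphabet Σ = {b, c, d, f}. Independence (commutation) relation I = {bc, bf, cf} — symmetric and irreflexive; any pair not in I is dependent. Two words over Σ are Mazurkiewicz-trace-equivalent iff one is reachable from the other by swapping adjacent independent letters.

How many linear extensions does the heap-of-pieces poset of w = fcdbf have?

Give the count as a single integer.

piece 0:f — minimal
piece 1:c — minimal
piece 2:d rests on {0:f, 1:c}
piece 3:b rests on {2:d}
piece 4:f rests on {2:d}
minimal pieces: {0:f, 1:c}
ways to finish when only these pieces remain (= sum over removing one remaining piece with nothing left below it):
  1 left: {3}→1  {4}→1
  2 left: {3,4}→2
  3 left: {2,3,4}→2
  placing 0:f first → 2 extensions
  placing 1:c first → 2 extensions
total linear extensions = 4

4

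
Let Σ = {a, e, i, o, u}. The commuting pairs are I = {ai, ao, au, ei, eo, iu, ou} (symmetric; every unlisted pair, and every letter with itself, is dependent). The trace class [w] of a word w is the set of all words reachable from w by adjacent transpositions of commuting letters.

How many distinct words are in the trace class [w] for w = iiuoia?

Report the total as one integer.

30

0(i) covers ∅
1(i) covers 0:i
2(u) covers ∅
3(o) covers 1:i
4(i) covers 3:o
5(a) covers ∅
floor of heap: 0:i, 2:u, 5:a
completions by unplaced set U, small U first (add the entries for U minus each lowest piece of U):
  |U|=1: {2}:1  {4}:1  {5}:1
  |U|=2: {2,4}:2  {2,5}:2  {3,4}:1  {4,5}:2
  |U|=3: {1,3,4}:1  {2,3,4}:3  {2,4,5}:6  {3,4,5}:3
  |U|=4: {0,1,3,4}:1  {1,2,3,4}:4  {1,3,4,5}:4  {2,3,4,5}:12
  start at 0(i): 20
  start at 2(u): 5
  start at 5(a): 5
sum over floor = 30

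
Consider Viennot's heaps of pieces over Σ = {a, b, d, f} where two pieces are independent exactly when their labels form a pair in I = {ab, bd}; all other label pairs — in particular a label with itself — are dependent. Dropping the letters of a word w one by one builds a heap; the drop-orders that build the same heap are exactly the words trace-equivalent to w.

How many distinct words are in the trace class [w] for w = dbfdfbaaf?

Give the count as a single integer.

6

0(d) covers ∅
1(b) covers ∅
2(f) covers 0:d, 1:b
3(d) covers 2:f
4(f) covers 3:d
5(b) covers 4:f
6(a) covers 4:f
7(a) covers 6:a
8(f) covers 5:b, 7:a
floor of heap: 0:d, 1:b
completions by unplaced set U, small U first (add the entries for U minus each lowest piece of U):
  |U|=1: {8}:1
  |U|=2: {5,8}:1  {7,8}:1
  |U|=3: {5,7,8}:2  {6,7,8}:1
  |U|=4: {5,6,7,8}:3
  |U|=5: {4,5,6,7,8}:3
  |U|=6: {3,4,5,6,7,8}:3
  |U|=7: {2,3,4,5,6,7,8}:3
  start at 0(d): 3
  start at 1(b): 3
sum over floor = 6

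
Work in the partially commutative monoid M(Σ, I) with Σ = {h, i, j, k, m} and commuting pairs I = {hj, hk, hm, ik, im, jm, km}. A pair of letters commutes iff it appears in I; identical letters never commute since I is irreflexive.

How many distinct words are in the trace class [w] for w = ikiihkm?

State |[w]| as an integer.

drop 0:i onto floor
drop 1:k onto floor
drop 2:i onto {0:i}
drop 3:i onto {2:i}
drop 4:h onto {3:i}
drop 5:k onto {1:k}
drop 6:m onto floor
ground layer = {0:i, 1:k, 6:m}
drop-orders for the pieces not yet dropped (sum over which currently-grounded one goes next):
  1 to go: {4} 1  {5} 1  {6} 1
  2 to go: {1,5} 1  {3,4} 1  {4,5} 2  {4,6} 2  {5,6} 2
  3 to go: {1,4,5} 3  {1,5,6} 3  {2,3,4} 1  {3,4,5} 3  {3,4,6} 3  {4,5,6} 6
  4 to go: {0,2,3,4} 1  {1,3,4,5} 6  {1,4,5,6} 12  {2,3,4,5} 4  {2,3,4,6} 4  {3,4,5,6} 12
  5 to go: {0,2,3,4,5} 5  {0,2,3,4,6} 5  {1,2,3,4,5} 10  {1,3,4,5,6} 30  {2,3,4,5,6} 20
  if 0:i drops first: 60 orders
  if 1:k drops first: 30 orders
  if 6:m drops first: 15 orders
heap linearizations: 105

105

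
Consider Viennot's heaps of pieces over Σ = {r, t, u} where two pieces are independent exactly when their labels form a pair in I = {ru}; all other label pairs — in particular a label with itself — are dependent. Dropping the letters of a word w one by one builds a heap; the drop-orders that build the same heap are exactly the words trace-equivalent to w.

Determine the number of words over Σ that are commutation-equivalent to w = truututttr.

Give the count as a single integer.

3

0(t) covers ∅
1(r) covers 0:t
2(u) covers 0:t
3(u) covers 2:u
4(t) covers 1:r, 3:u
5(u) covers 4:t
6(t) covers 5:u
7(t) covers 6:t
8(t) covers 7:t
9(r) covers 8:t
floor of heap: 0:t
completions by unplaced set U, small U first (add the entries for U minus each lowest piece of U):
  |U|=1: {9}:1
  |U|=2: {8,9}:1
  |U|=3: {7,8,9}:1
  |U|=4: {6,7,8,9}:1
  |U|=5: {5,6,7,8,9}:1
  |U|=6: {4,5,6,7,8,9}:1
  |U|=7: {1,4,5,6,7,8,9}:1  {3,4,5,6,7,8,9}:1
  |U|=8: {1,3,4,5,6,7,8,9}:2  {2,3,4,5,6,7,8,9}:1
  start at 0(t): 3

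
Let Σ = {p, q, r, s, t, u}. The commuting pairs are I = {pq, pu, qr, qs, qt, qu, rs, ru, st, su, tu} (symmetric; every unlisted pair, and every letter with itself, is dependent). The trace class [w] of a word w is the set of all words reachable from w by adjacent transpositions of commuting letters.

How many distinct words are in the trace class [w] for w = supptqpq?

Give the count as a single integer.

drop 0:s onto floor
drop 1:u onto floor
drop 2:p onto {0:s}
drop 3:p onto {2:p}
drop 4:t onto {3:p}
drop 5:q onto floor
drop 6:p onto {4:t}
drop 7:q onto {5:q}
ground layer = {0:s, 1:u, 5:q}
drop-orders for the pieces not yet dropped (sum over which currently-grounded one goes next):
  1 to go: {1} 1  {6} 1  {7} 1
  2 to go: {1,6} 2  {1,7} 2  {4,6} 1  {5,7} 1  {6,7} 2
  3 to go: {1,4,6} 3  {1,5,7} 3  {1,6,7} 6  {3,4,6} 1  {4,6,7} 3  {5,6,7} 3
  4 to go: {1,3,4,6} 4  {1,4,6,7} 12  {1,5,6,7} 12  {2,3,4,6} 1  {3,4,6,7} 4  {4,5,6,7} 6
  5 to go: {0,2,3,4,6} 1  {1,2,3,4,6} 5  {1,3,4,6,7} 20  {1,4,5,6,7} 30  {2,3,4,6,7} 5  {3,4,5,6,7} 10
  6 to go: {0,1,2,3,4,6} 6  {0,2,3,4,6,7} 6  {1,2,3,4,6,7} 30  {1,3,4,5,6,7} 60  {2,3,4,5,6,7} 15
  if 0:s drops first: 105 orders
  if 1:u drops first: 21 orders
  if 5:q drops first: 42 orders
heap linearizations: 168

168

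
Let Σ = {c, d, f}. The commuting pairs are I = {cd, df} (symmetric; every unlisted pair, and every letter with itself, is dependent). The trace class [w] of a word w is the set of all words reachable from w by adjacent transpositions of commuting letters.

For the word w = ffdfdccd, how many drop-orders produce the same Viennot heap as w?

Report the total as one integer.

56

#0=f has no predecessor
#1=f depends on [0:f]
#2=d has no predecessor
#3=f depends on [1:f]
#4=d depends on [2:d]
#5=c depends on [3:f]
#6=c depends on [5:c]
#7=d depends on [4:d]
sources: [0:f, 2:d]
N(rest) = Σ N(rest − s) over sources s of rest; N(one piece) = 1:
  size 1 → [6]=1  [7]=1
  size 2 → [4,7]=1  [5,6]=1  [6,7]=2
  size 3 → [2,4,7]=1  [3,5,6]=1  [4,6,7]=3  [5,6,7]=3
  size 4 → [1,3,5,6]=1  [2,4,6,7]=4  [3,5,6,7]=4  [4,5,6,7]=6
  size 5 → [0,1,3,5,6]=1  [1,3,5,6,7]=5  [2,4,5,6,7]=10  [3,4,5,6,7]=10
  size 6 → [0,1,3,5,6,7]=6  [1,3,4,5,6,7]=15  [2,3,4,5,6,7]=20
  first=0(f) contributes 35
  first=2(d) contributes 21
|[w]| = 56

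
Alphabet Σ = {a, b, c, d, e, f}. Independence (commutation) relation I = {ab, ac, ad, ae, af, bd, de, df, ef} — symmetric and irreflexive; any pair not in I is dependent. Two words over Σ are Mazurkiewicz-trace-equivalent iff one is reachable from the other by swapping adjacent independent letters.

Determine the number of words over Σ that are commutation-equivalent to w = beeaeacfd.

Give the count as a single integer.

0(b) covers ∅
1(e) covers 0:b
2(e) covers 1:e
3(a) covers ∅
4(e) covers 2:e
5(a) covers 3:a
6(c) covers 4:e
7(f) covers 6:c
8(d) covers 6:c
floor of heap: 0:b, 3:a
completions by unplaced set U, small U first (add the entries for U minus each lowest piece of U):
  |U|=1: {5}:1  {7}:1  {8}:1
  |U|=2: {3,5}:1  {5,7}:2  {5,8}:2  {7,8}:2
  |U|=3: {3,5,7}:3  {3,5,8}:3  {5,7,8}:6  {6,7,8}:2
  |U|=4: {3,5,7,8}:12  {4,6,7,8}:2  {5,6,7,8}:8
  |U|=5: {2,4,6,7,8}:2  {3,5,6,7,8}:20  {4,5,6,7,8}:10
  |U|=6: {1,2,4,6,7,8}:2  {2,4,5,6,7,8}:12  {3,4,5,6,7,8}:30
  |U|=7: {0,1,2,4,6,7,8}:2  {1,2,4,5,6,7,8}:14  {2,3,4,5,6,7,8}:42
  start at 0(b): 56
  start at 3(a): 16
sum over floor = 72

72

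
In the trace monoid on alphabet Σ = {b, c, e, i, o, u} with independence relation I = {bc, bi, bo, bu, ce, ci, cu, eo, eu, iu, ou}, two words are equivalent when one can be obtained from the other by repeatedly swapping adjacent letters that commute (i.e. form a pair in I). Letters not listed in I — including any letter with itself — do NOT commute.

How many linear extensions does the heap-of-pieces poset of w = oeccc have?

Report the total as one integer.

drop 0:o onto floor
drop 1:e onto floor
drop 2:c onto {0:o}
drop 3:c onto {2:c}
drop 4:c onto {3:c}
ground layer = {0:o, 1:e}
drop-orders for the pieces not yet dropped (sum over which currently-grounded one goes next):
  1 to go: {1} 1  {4} 1
  2 to go: {1,4} 2  {3,4} 1
  3 to go: {1,3,4} 3  {2,3,4} 1
  if 0:o drops first: 4 orders
  if 1:e drops first: 1 orders
heap linearizations: 5

5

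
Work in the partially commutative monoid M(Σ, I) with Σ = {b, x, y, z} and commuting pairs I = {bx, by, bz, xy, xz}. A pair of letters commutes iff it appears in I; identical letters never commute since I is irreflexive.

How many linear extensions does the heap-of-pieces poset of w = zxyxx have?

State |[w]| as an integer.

10

drop 0:z onto floor
drop 1:x onto floor
drop 2:y onto {0:z}
drop 3:x onto {1:x}
drop 4:x onto {3:x}
ground layer = {0:z, 1:x}
drop-orders for the pieces not yet dropped (sum over which currently-grounded one goes next):
  1 to go: {2} 1  {4} 1
  2 to go: {0,2} 1  {2,4} 2  {3,4} 1
  3 to go: {0,2,4} 3  {1,3,4} 1  {2,3,4} 3
  if 0:z drops first: 4 orders
  if 1:x drops first: 6 orders
heap linearizations: 10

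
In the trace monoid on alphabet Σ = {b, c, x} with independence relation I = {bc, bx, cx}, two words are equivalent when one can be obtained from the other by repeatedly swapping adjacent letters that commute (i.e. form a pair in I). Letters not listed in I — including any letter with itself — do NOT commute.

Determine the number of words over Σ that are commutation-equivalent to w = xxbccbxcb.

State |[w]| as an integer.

1680

0(x) covers ∅
1(x) covers 0:x
2(b) covers ∅
3(c) covers ∅
4(c) covers 3:c
5(b) covers 2:b
6(x) covers 1:x
7(c) covers 4:c
8(b) covers 5:b
floor of heap: 0:x, 2:b, 3:c
completions by unplaced set U, small U first (add the entries for U minus each lowest piece of U):
  |U|=1: {6}:1  {7}:1  {8}:1
  |U|=2: {1,6}:1  {4,7}:1  {5,8}:1  {6,7}:2  {6,8}:2  {7,8}:2
  |U|=3: {0,1,6}:1  {1,6,7}:3  {1,6,8}:3  {2,5,8}:1  {3,4,7}:1  {4,6,7}:3  {4,7,8}:3  {5,6,8}:3  {5,7,8}:3  {6,7,8}:6
  |U|=4: {0,1,6,7}:4  {0,1,6,8}:4  {1,4,6,7}:6  {1,5,6,8}:6  {1,6,7,8}:12  {2,5,6,8}:4  {2,5,7,8}:4  {3,4,6,7}:4  {3,4,7,8}:4  {4,5,7,8}:6  {4,6,7,8}:12  {5,6,7,8}:12
  |U|=5: {0,1,4,6,7}:10  {0,1,5,6,8}:10  {0,1,6,7,8}:20  {1,2,5,6,8}:10  {1,3,4,6,7}:10  {1,4,6,7,8}:30  {1,5,6,7,8}:30  {2,4,5,7,8}:10  {2,5,6,7,8}:20  {3,4,5,7,8}:10  {3,4,6,7,8}:20  {4,5,6,7,8}:30
  |U|=6: {0,1,2,5,6,8}:20  {0,1,3,4,6,7}:20  {0,1,4,6,7,8}:60  {0,1,5,6,7,8}:60  {1,2,5,6,7,8}:60  {1,3,4,6,7,8}:60  {1,4,5,6,7,8}:90  {2,3,4,5,7,8}:20  {2,4,5,6,7,8}:60  {3,4,5,6,7,8}:60
  |U|=7: {0,1,2,5,6,7,8}:140  {0,1,3,4,6,7,8}:140  {0,1,4,5,6,7,8}:210  {1,2,4,5,6,7,8}:210  {1,3,4,5,6,7,8}:210  {2,3,4,5,6,7,8}:140
  start at 0(x): 560
  start at 2(b): 560
  start at 3(c): 560
sum over floor = 1680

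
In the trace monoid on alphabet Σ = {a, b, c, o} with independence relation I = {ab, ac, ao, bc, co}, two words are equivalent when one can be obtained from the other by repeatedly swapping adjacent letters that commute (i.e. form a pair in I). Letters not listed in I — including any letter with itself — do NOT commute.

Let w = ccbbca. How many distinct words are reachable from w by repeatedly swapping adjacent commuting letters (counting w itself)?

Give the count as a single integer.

0(c) covers ∅
1(c) covers 0:c
2(b) covers ∅
3(b) covers 2:b
4(c) covers 1:c
5(a) covers ∅
floor of heap: 0:c, 2:b, 5:a
completions by unplaced set U, small U first (add the entries for U minus each lowest piece of U):
  |U|=1: {3}:1  {4}:1  {5}:1
  |U|=2: {1,4}:1  {2,3}:1  {3,4}:2  {3,5}:2  {4,5}:2
  |U|=3: {0,1,4}:1  {1,3,4}:3  {1,4,5}:3  {2,3,4}:3  {2,3,5}:3  {3,4,5}:6
  |U|=4: {0,1,3,4}:4  {0,1,4,5}:4  {1,2,3,4}:6  {1,3,4,5}:12  {2,3,4,5}:12
  start at 0(c): 30
  start at 2(b): 20
  start at 5(a): 10
sum over floor = 60

60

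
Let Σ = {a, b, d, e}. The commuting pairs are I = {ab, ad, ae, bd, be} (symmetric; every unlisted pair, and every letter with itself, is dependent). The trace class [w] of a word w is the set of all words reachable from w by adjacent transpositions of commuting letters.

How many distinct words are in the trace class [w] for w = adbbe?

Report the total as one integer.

30

drop 0:a onto floor
drop 1:d onto floor
drop 2:b onto floor
drop 3:b onto {2:b}
drop 4:e onto {1:d}
ground layer = {0:a, 1:d, 2:b}
drop-orders for the pieces not yet dropped (sum over which currently-grounded one goes next):
  1 to go: {0} 1  {3} 1  {4} 1
  2 to go: {0,3} 2  {0,4} 2  {1,4} 1  {2,3} 1  {3,4} 2
  3 to go: {0,1,4} 3  {0,2,3} 3  {0,3,4} 6  {1,3,4} 3  {2,3,4} 3
  if 0:a drops first: 6 orders
  if 1:d drops first: 12 orders
  if 2:b drops first: 12 orders
heap linearizations: 30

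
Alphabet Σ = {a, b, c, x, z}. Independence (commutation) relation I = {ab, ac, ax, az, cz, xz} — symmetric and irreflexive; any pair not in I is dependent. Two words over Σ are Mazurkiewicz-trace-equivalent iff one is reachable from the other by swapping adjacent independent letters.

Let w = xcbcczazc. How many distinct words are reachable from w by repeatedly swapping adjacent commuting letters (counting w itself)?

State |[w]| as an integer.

90

#0=x has no predecessor
#1=c depends on [0:x]
#2=b depends on [1:c]
#3=c depends on [2:b]
#4=c depends on [3:c]
#5=z depends on [2:b]
#6=a has no predecessor
#7=z depends on [5:z]
#8=c depends on [4:c]
sources: [0:x, 6:a]
N(rest) = Σ N(rest − s) over sources s of rest; N(one piece) = 1:
  size 1 → [6]=1  [7]=1  [8]=1
  size 2 → [4,8]=1  [5,7]=1  [6,7]=2  [6,8]=2  [7,8]=2
  size 3 → [3,4,8]=1  [4,6,8]=3  [4,7,8]=3  [5,6,7]=3  [5,7,8]=3  [6,7,8]=6
  size 4 → [3,4,6,8]=4  [3,4,7,8]=4  [4,5,7,8]=6  [4,6,7,8]=12  [5,6,7,8]=12
  size 5 → [3,4,5,7,8]=10  [3,4,6,7,8]=20  [4,5,6,7,8]=30
  size 6 → [2,3,4,5,7,8]=10  [3,4,5,6,7,8]=60
  size 7 → [1,2,3,4,5,7,8]=10  [2,3,4,5,6,7,8]=70
  first=0(x) contributes 80
  first=6(a) contributes 10
|[w]| = 90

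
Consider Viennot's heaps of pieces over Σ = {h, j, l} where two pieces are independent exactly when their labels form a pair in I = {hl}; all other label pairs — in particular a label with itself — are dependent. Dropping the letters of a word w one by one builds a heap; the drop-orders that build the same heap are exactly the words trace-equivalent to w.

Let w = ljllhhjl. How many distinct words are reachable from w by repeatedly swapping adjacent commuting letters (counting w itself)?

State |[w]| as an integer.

6

piece 0:l — minimal
piece 1:j rests on {0:l}
piece 2:l rests on {1:j}
piece 3:l rests on {2:l}
piece 4:h rests on {1:j}
piece 5:h rests on {4:h}
piece 6:j rests on {3:l, 5:h}
piece 7:l rests on {6:j}
minimal pieces: {0:l}
ways to finish when only these pieces remain (= sum over removing one remaining piece with nothing left below it):
  1 left: {7}→1
  2 left: {6,7}→1
  3 left: {3,6,7}→1  {5,6,7}→1
  4 left: {2,3,6,7}→1  {3,5,6,7}→2  {4,5,6,7}→1
  5 left: {2,3,5,6,7}→3  {3,4,5,6,7}→3
  6 left: {2,3,4,5,6,7}→6
  placing 0:l first → 6 extensions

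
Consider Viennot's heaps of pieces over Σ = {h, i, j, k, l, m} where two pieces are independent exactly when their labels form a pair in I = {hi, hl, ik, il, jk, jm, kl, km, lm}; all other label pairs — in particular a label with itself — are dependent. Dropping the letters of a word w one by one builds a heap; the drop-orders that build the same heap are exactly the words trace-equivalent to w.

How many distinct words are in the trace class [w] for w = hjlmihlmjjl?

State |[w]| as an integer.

146

#0=h has no predecessor
#1=j depends on [0:h]
#2=l depends on [1:j]
#3=m depends on [0:h]
#4=i depends on [1:j, 3:m]
#5=h depends on [1:j, 3:m]
#6=l depends on [2:l]
#7=m depends on [4:i, 5:h]
#8=j depends on [4:i, 5:h, 6:l]
#9=j depends on [8:j]
#10=l depends on [9:j]
sources: [0:h]
N(rest) = Σ N(rest − s) over sources s of rest; N(one piece) = 1:
  size 1 → [7]=1  [10]=1
  size 2 → [7,10]=2  [9,10]=1
  size 3 → [7,9,10]=3  [8,9,10]=1
  size 4 → [6,8,9,10]=1  [7,8,9,10]=4
  size 5 → [2,6,8,9,10]=1  [4,7,8,9,10]=4  [5,7,8,9,10]=4  [6,7,8,9,10]=5
  size 6 → [2,6,7,8,9,10]=6  [4,5,7,8,9,10]=8  [4,6,7,8,9,10]=9  [5,6,7,8,9,10]=9
  size 7 → [2,4,6,7,8,9,10]=15  [2,5,6,7,8,9,10]=15  [3,4,5,7,8,9,10]=8  [4,5,6,7,8,9,10]=26
  size 8 → [2,4,5,6,7,8,9,10]=56  [3,4,5,6,7,8,9,10]=34
  size 9 → [1,2,4,5,6,7,8,9,10]=56  [2,3,4,5,6,7,8,9,10]=90
  first=0(h) contributes 146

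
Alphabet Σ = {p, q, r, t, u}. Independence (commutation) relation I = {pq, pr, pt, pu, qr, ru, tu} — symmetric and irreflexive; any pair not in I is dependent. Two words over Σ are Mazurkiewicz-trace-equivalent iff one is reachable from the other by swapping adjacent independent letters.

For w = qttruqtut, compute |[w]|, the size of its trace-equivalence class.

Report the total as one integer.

24

drop 0:q onto floor
drop 1:t onto {0:q}
drop 2:t onto {1:t}
drop 3:r onto {2:t}
drop 4:u onto {0:q}
drop 5:q onto {2:t, 4:u}
drop 6:t onto {3:r, 5:q}
drop 7:u onto {5:q}
drop 8:t onto {6:t}
ground layer = {0:q}
drop-orders for the pieces not yet dropped (sum over which currently-grounded one goes next):
  1 to go: {7} 1  {8} 1
  2 to go: {6,8} 1  {7,8} 2
  3 to go: {3,6,8} 1  {6,7,8} 3
  4 to go: {3,6,7,8} 4  {5,6,7,8} 3
  5 to go: {3,5,6,7,8} 7  {4,5,6,7,8} 3
  6 to go: {2,3,5,6,7,8} 7  {3,4,5,6,7,8} 10
  7 to go: {1,2,3,5,6,7,8} 7  {2,3,4,5,6,7,8} 17
  if 0:q drops first: 24 orders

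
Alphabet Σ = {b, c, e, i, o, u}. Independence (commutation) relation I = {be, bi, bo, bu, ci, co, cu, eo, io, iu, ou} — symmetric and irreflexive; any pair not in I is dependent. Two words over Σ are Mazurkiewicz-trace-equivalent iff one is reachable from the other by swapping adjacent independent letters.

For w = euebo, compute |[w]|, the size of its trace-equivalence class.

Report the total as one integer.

0(e) covers ∅
1(u) covers 0:e
2(e) covers 1:u
3(b) covers ∅
4(o) covers ∅
floor of heap: 0:e, 3:b, 4:o
completions by unplaced set U, small U first (add the entries for U minus each lowest piece of U):
  |U|=1: {2}:1  {3}:1  {4}:1
  |U|=2: {1,2}:1  {2,3}:2  {2,4}:2  {3,4}:2
  |U|=3: {0,1,2}:1  {1,2,3}:3  {1,2,4}:3  {2,3,4}:6
  start at 0(e): 12
  start at 3(b): 4
  start at 4(o): 4
sum over floor = 20

20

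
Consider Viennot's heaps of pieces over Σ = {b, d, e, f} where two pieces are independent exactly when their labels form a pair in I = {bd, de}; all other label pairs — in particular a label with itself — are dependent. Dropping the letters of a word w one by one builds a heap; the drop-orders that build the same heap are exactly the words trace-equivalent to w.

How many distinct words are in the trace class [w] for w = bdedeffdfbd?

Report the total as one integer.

0(b) covers ∅
1(d) covers ∅
2(e) covers 0:b
3(d) covers 1:d
4(e) covers 2:e
5(f) covers 3:d, 4:e
6(f) covers 5:f
7(d) covers 6:f
8(f) covers 7:d
9(b) covers 8:f
10(d) covers 8:f
floor of heap: 0:b, 1:d
completions by unplaced set U, small U first (add the entries for U minus each lowest piece of U):
  |U|=1: {9}:1  {10}:1
  |U|=2: {9,10}:2
  |U|=3: {8,9,10}:2
  |U|=4: {7,8,9,10}:2
  |U|=5: {6,7,8,9,10}:2
  |U|=6: {5,6,7,8,9,10}:2
  |U|=7: {3,5,6,7,8,9,10}:2  {4,5,6,7,8,9,10}:2
  |U|=8: {1,3,5,6,7,8,9,10}:2  {2,4,5,6,7,8,9,10}:2  {3,4,5,6,7,8,9,10}:4
  |U|=9: {0,2,4,5,6,7,8,9,10}:2  {1,3,4,5,6,7,8,9,10}:6  {2,3,4,5,6,7,8,9,10}:6
  start at 0(b): 12
  start at 1(d): 8
sum over floor = 20

20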